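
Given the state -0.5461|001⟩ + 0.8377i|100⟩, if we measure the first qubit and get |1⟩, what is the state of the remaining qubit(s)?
i|00⟩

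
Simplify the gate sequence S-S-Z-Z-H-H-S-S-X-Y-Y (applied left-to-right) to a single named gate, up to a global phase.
X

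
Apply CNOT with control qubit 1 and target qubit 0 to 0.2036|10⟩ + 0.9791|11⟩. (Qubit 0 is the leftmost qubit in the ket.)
0.9791|01⟩ + 0.2036|10⟩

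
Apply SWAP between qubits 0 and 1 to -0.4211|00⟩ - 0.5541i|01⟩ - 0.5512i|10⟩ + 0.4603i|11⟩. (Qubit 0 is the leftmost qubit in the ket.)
-0.4211|00⟩ - 0.5512i|01⟩ - 0.5541i|10⟩ + 0.4603i|11⟩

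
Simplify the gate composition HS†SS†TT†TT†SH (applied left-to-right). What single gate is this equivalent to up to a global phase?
I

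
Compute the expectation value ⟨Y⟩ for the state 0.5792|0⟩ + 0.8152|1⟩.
0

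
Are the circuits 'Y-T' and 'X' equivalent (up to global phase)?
No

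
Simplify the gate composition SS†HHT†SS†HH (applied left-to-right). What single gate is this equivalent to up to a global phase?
T†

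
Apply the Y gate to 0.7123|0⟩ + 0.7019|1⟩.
-0.7019i|0⟩ + 0.7123i|1⟩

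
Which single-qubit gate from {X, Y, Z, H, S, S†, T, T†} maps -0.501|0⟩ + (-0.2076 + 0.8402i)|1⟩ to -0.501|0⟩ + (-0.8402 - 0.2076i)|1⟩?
S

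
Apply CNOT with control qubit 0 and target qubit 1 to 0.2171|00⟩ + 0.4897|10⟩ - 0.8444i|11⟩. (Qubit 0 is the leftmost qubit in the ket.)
0.2171|00⟩ - 0.8444i|10⟩ + 0.4897|11⟩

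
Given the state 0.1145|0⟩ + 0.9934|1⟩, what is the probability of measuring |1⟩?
0.9868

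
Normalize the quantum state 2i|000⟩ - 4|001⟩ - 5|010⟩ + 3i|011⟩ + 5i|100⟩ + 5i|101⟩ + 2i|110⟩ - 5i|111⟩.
0.1734i|000⟩ - 0.3468|001⟩ - 0.4336|010⟩ + 0.2601i|011⟩ + 0.4336i|100⟩ + 0.4336i|101⟩ + 0.1734i|110⟩ - 0.4336i|111⟩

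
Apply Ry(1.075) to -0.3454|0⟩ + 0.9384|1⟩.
-0.7771|0⟩ + 0.6292|1⟩

Ry(1.075) = [[cos(θ/2), −sin(θ/2)], [sin(θ/2), cos(θ/2)]]; θ = 1.075, cos(θ/2) ≈ 0.858991, sin(θ/2) ≈ 0.51199.
With a = amp(|0⟩) = -0.3454 and b = amp(|1⟩) = 0.9384:
new amp(|0⟩) = (0.858991)·a + (-0.51199)·b = -0.7771
new amp(|1⟩) = (0.51199)·a + (0.858991)·b = 0.6292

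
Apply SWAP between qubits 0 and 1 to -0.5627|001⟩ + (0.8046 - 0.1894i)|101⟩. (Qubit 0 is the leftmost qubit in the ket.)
-0.5627|001⟩ + (0.8046 - 0.1894i)|011⟩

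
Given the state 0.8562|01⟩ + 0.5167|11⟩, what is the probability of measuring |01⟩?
0.7331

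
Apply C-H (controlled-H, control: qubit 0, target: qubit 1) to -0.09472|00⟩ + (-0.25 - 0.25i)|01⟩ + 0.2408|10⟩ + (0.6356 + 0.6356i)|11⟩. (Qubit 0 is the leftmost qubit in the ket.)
-0.09472|00⟩ + (-0.25 - 0.25i)|01⟩ + (0.6197 + 0.4494i)|10⟩ + (-0.2792 - 0.4494i)|11⟩

C-H leaves the control-|0⟩ kets |00⟩, |01⟩ unchanged and applies H to qubit 1 on the control-|1⟩ pair (|10⟩, |11⟩).
H = [[1/√2, 1/√2], [1/√2, -1/√2]].
With a = amp(|10⟩) = 0.2408 and b = amp(|11⟩) = (0.6356 + 0.6356i):
new amp(|10⟩) = (1/√2)·a + (1/√2)·b = (0.6197 + 0.4494i)
new amp(|11⟩) = (1/√2)·a + (-1/√2)·b = (-0.2792 - 0.4494i)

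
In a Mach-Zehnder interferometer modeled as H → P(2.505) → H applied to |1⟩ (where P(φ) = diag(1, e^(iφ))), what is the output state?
(0.9021 - 0.2972i)|0⟩ + (0.09794 + 0.2972i)|1⟩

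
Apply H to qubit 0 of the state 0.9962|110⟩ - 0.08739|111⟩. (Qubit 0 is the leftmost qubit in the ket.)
0.7044|010⟩ - 0.06179|011⟩ - 0.7044|110⟩ + 0.06179|111⟩

H on qubit 0 mixes each pair of kets that differ only in qubit 0: amplitudes (a, b) of (|…0…⟩, |…1…⟩) become ((a + b)/√2, (a − b)/√2). Kets absent from the input have amplitude 0.
(|010⟩, |110⟩): (a, b) = (0, 0.9962) → (0.7044, -0.7044)
(|011⟩, |111⟩): (a, b) = (0, -0.08739) → (-0.06179, 0.06179)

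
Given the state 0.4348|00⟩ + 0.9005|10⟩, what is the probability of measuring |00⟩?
0.1891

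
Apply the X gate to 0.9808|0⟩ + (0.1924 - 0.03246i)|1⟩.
(0.1924 - 0.03246i)|0⟩ + 0.9808|1⟩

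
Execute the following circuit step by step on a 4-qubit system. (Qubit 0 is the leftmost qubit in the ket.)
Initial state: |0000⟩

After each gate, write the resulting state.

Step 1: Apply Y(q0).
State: i|1000⟩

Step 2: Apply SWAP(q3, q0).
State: i|0001⟩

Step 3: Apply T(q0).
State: i|0001⟩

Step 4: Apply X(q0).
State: i|1001⟩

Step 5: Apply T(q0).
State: (-1/√2 + (1/√2)i)|1001⟩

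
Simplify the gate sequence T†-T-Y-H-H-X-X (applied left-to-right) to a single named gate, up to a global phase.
Y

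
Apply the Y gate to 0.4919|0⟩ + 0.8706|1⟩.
-0.8706i|0⟩ + 0.4919i|1⟩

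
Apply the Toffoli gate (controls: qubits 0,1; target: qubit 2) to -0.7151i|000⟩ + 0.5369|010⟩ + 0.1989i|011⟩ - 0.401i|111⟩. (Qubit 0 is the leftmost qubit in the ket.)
-0.7151i|000⟩ + 0.5369|010⟩ + 0.1989i|011⟩ - 0.401i|110⟩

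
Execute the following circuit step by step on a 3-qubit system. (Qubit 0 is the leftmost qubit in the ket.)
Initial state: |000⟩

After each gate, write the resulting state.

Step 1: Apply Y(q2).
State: i|001⟩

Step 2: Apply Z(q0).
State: i|001⟩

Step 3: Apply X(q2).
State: i|000⟩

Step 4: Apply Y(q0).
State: -|100⟩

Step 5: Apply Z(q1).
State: -|100⟩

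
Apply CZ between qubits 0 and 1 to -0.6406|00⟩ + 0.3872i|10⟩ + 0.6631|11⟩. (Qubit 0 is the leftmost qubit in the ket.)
-0.6406|00⟩ + 0.3872i|10⟩ - 0.6631|11⟩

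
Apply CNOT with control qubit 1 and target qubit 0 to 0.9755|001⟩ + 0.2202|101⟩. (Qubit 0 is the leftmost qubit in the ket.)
0.9755|001⟩ + 0.2202|101⟩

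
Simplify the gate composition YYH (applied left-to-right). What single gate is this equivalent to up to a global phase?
H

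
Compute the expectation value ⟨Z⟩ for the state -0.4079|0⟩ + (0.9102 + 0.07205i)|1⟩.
-0.6673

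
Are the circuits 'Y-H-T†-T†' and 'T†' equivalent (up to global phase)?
No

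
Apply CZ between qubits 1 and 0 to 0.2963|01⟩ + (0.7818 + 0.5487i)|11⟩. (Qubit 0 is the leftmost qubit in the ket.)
0.2963|01⟩ + (-0.7818 - 0.5487i)|11⟩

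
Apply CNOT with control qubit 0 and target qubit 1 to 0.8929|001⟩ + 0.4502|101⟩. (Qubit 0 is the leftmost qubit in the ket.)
0.8929|001⟩ + 0.4502|111⟩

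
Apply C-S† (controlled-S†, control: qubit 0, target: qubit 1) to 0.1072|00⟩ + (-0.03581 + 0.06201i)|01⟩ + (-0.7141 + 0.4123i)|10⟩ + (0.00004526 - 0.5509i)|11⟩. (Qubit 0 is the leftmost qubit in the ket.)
0.1072|00⟩ + (-0.03581 + 0.06201i)|01⟩ + (-0.7141 + 0.4123i)|10⟩ + (-0.5509 - 0.00004526i)|11⟩

C-S† leaves the control-|0⟩ kets |00⟩, |01⟩ unchanged and applies S† to qubit 1 on the control-|1⟩ pair (|10⟩, |11⟩).
S† = [[1, 0], [0, -i]].
With a = amp(|10⟩) = (-0.7141 + 0.4123i) and b = amp(|11⟩) = (0.00004526 - 0.5509i):
new amp(|10⟩) = (1)·a = (-0.7141 + 0.4123i)
new amp(|11⟩) = (-i)·b = (-0.5509 - 0.00004526i)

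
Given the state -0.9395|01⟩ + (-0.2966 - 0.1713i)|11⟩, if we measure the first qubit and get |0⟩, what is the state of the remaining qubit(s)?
-|1⟩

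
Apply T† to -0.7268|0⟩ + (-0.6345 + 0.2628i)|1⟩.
-0.7268|0⟩ + (-0.2628 + 0.6345i)|1⟩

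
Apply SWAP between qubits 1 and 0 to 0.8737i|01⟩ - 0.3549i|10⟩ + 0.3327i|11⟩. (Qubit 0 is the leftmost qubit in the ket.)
-0.3549i|01⟩ + 0.8737i|10⟩ + 0.3327i|11⟩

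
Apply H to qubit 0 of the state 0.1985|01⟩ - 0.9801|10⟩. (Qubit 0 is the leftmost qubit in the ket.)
-0.693|00⟩ + 0.1404|01⟩ + 0.693|10⟩ + 0.1404|11⟩

H on qubit 0 mixes each pair of kets that differ only in qubit 0: amplitudes (a, b) of (|…0…⟩, |…1…⟩) become ((a + b)/√2, (a − b)/√2). Kets absent from the input have amplitude 0.
(|00⟩, |10⟩): (a, b) = (0, -0.9801) → (-0.693, 0.693)
(|01⟩, |11⟩): (a, b) = (0.1985, 0) → (0.1404, 0.1404)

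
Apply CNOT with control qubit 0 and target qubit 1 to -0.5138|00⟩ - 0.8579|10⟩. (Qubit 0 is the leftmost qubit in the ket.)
-0.5138|00⟩ - 0.8579|11⟩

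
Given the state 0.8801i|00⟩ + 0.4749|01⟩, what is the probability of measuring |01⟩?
0.2255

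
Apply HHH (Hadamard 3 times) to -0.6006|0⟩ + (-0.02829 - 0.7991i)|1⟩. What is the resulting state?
(-0.4447 - 0.565i)|0⟩ + (-0.4047 + 0.565i)|1⟩

H² = I, so H^3 = H: a single Hadamard. With (a, b) = (-0.6006, (-0.02829 - 0.7991i)), H gives ((a + b)/√2, (a − b)/√2) = ((-0.4447 - 0.565i), (-0.4047 + 0.565i)).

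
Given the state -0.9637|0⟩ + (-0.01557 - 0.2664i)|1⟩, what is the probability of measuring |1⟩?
0.07121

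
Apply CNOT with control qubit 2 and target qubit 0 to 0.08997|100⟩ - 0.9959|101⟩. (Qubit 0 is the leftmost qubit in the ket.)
-0.9959|001⟩ + 0.08997|100⟩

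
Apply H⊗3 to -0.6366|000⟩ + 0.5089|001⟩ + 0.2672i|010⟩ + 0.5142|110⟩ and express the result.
(0.1366 + 0.09447i)|000⟩ + (-0.2232 + 0.09447i)|001⟩ + (-0.2269 - 0.09447i)|010⟩ + (-0.5868 - 0.09447i)|011⟩ + (-0.2269 + 0.09447i)|100⟩ + (-0.5868 + 0.09447i)|101⟩ + (0.1366 - 0.09447i)|110⟩ + (-0.2232 - 0.09447i)|111⟩

H⊗3 gives amp(|y⟩) = (1/2√2) Σ_x (−1)^(x·y) amp(|x⟩), where x·y is the number of positions in which both x and y have a 1.
|000⟩: (-0.6366 + 0.5089 + 0.2672i + 0.5142)/(2√2) = (0.1366 + 0.09447i)
|001⟩: (-0.6366 - 0.5089 + 0.2672i + 0.5142)/(2√2) = (-0.2232 + 0.09447i)
|010⟩: (-0.6366 + 0.5089 - 0.2672i - 0.5142)/(2√2) = (-0.2269 - 0.09447i)
|011⟩: (-0.6366 - 0.5089 - 0.2672i - 0.5142)/(2√2) = (-0.5868 - 0.09447i)
|100⟩: (-0.6366 + 0.5089 + 0.2672i - 0.5142)/(2√2) = (-0.2269 + 0.09447i)
|101⟩: (-0.6366 - 0.5089 + 0.2672i - 0.5142)/(2√2) = (-0.5868 + 0.09447i)
|110⟩: (-0.6366 + 0.5089 - 0.2672i + 0.5142)/(2√2) = (0.1366 - 0.09447i)
|111⟩: (-0.6366 - 0.5089 - 0.2672i + 0.5142)/(2√2) = (-0.2232 - 0.09447i)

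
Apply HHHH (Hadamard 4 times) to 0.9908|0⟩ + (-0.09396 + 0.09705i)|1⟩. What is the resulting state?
0.9908|0⟩ + (-0.09396 + 0.09705i)|1⟩

H² = I, so an even number of Hadamards cancels: H^4 = I and the state is unchanged.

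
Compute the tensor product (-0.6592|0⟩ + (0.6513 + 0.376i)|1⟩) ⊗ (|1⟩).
-0.6592|01⟩ + (0.6513 + 0.376i)|11⟩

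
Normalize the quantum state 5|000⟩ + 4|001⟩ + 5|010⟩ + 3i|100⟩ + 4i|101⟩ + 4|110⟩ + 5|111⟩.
0.4352|000⟩ + 0.3482|001⟩ + 0.4352|010⟩ + 0.2611i|100⟩ + 0.3482i|101⟩ + 0.3482|110⟩ + 0.4352|111⟩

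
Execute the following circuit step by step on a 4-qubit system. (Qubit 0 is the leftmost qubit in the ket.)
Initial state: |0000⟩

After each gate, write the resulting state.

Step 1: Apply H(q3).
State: 1/√2|0000⟩ + 1/√2|0001⟩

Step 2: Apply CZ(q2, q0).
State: 1/√2|0000⟩ + 1/√2|0001⟩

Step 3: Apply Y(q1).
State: (1/√2)i|0100⟩ + (1/√2)i|0101⟩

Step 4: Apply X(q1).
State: (1/√2)i|0000⟩ + (1/√2)i|0001⟩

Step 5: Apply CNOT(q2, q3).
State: (1/√2)i|0000⟩ + (1/√2)i|0001⟩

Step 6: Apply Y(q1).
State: -1/√2|0100⟩ - 1/√2|0101⟩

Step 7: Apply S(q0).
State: -1/√2|0100⟩ - 1/√2|0101⟩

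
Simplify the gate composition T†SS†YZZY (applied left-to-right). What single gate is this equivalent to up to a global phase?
T†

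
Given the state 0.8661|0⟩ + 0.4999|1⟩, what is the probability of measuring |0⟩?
0.7501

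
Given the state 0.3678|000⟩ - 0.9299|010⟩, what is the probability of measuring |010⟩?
0.8647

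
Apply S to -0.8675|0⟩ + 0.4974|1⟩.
-0.8675|0⟩ + 0.4974i|1⟩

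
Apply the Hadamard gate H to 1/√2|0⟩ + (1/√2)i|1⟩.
(1/2 + (1/2)i)|0⟩ + (1/2 - (1/2)i)|1⟩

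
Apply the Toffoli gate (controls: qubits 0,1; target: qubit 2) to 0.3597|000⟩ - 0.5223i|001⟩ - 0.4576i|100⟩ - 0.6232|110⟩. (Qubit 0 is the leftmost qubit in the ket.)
0.3597|000⟩ - 0.5223i|001⟩ - 0.4576i|100⟩ - 0.6232|111⟩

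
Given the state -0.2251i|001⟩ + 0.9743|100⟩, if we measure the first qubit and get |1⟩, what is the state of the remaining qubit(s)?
|00⟩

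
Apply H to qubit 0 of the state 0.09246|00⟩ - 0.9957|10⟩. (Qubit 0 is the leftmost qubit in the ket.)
-0.6387|00⟩ + 0.7694|10⟩

H on qubit 0 mixes each pair of kets that differ only in qubit 0: amplitudes (a, b) of (|…0…⟩, |…1…⟩) become ((a + b)/√2, (a − b)/√2). Kets absent from the input have amplitude 0.
(|00⟩, |10⟩): (a, b) = (0.09246, -0.9957) → (-0.6387, 0.7694)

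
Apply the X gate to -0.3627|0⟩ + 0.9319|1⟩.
0.9319|0⟩ - 0.3627|1⟩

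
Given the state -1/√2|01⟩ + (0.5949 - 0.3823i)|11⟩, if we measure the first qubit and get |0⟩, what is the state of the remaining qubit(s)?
-|1⟩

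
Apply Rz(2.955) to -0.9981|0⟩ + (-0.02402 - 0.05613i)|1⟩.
(-0.09298 + 0.9938i)|0⟩ + (0.05365 - 0.02914i)|1⟩

Rz(2.955) = [[e^(−iθ/2), 0], [0, e^(iθ/2)]] with e^(±iθ/2) = cos(θ/2) ± i·sin(θ/2); θ = 2.955, cos(θ/2) ≈ 0.093161, sin(θ/2) ≈ 0.995651.
With a = amp(|0⟩) = -0.9981 and b = amp(|1⟩) = (-0.02402 - 0.05613i):
new amp(|0⟩) = (0.093161 - 0.995651i)·a = (-0.09298 + 0.9938i)
new amp(|1⟩) = (0.093161 + 0.995651i)·b = (0.05365 - 0.02914i)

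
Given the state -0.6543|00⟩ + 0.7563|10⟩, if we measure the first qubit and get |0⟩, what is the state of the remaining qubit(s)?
-|0⟩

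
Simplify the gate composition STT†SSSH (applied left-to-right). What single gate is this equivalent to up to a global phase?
H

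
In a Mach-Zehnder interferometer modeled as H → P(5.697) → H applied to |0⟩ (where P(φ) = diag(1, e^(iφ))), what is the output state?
(0.9165 - 0.2766i)|0⟩ + (0.08347 + 0.2766i)|1⟩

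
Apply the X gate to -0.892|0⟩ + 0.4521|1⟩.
0.4521|0⟩ - 0.892|1⟩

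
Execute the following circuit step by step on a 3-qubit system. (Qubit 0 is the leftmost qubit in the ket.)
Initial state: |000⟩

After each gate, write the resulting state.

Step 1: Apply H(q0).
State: 1/√2|000⟩ + 1/√2|100⟩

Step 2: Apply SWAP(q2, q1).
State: 1/√2|000⟩ + 1/√2|100⟩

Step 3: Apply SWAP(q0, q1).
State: 1/√2|000⟩ + 1/√2|010⟩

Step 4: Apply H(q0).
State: 1/2|000⟩ + 1/2|010⟩ + 1/2|100⟩ + 1/2|110⟩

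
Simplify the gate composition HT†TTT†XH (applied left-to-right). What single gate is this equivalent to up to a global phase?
Z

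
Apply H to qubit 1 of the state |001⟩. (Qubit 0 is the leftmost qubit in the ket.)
1/√2|001⟩ + 1/√2|011⟩

H on qubit 1 mixes each pair of kets that differ only in qubit 1: amplitudes (a, b) of (|…0…⟩, |…1…⟩) become ((a + b)/√2, (a − b)/√2). Kets absent from the input have amplitude 0.
(|001⟩, |011⟩): (a, b) = (1, 0) → (1/√2, 1/√2)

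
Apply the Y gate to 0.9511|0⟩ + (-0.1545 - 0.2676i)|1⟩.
(-0.2676 + 0.1545i)|0⟩ + 0.9511i|1⟩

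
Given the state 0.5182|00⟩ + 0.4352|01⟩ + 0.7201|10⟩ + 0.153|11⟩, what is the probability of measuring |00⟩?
0.2685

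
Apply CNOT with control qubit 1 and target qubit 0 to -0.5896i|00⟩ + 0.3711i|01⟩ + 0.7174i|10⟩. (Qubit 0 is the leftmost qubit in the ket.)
-0.5896i|00⟩ + 0.7174i|10⟩ + 0.3711i|11⟩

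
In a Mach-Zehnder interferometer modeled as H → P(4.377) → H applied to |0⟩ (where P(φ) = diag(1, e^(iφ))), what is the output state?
(0.3354 - 0.4721i)|0⟩ + (0.6646 + 0.4721i)|1⟩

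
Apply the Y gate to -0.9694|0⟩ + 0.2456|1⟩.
-0.2456i|0⟩ - 0.9694i|1⟩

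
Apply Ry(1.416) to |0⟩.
0.7597|0⟩ + 0.6503|1⟩

Ry(1.416) = [[cos(θ/2), −sin(θ/2)], [sin(θ/2), cos(θ/2)]]; θ = 1.416, cos(θ/2) ≈ 0.759664, sin(θ/2) ≈ 0.650316.
With a = amp(|0⟩) = 1 and b = amp(|1⟩) = 0:
new amp(|0⟩) = (0.759664)·a + (-0.650316)·b = 0.7597
new amp(|1⟩) = (0.650316)·a + (0.759664)·b = 0.6503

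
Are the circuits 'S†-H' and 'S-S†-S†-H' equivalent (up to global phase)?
Yes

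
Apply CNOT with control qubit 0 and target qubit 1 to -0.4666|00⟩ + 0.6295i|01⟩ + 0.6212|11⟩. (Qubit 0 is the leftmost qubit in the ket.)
-0.4666|00⟩ + 0.6295i|01⟩ + 0.6212|10⟩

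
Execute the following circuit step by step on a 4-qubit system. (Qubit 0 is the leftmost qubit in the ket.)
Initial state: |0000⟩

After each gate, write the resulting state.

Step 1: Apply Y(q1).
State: i|0100⟩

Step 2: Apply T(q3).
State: i|0100⟩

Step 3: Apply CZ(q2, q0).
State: i|0100⟩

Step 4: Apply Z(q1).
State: -i|0100⟩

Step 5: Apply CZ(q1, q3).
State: -i|0100⟩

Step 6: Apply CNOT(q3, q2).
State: -i|0100⟩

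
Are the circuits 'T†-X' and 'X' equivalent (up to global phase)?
No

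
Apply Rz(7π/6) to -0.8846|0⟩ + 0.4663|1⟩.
(0.229 + 0.8545i)|0⟩ + (-0.1207 + 0.4504i)|1⟩

Rz(7π/6) = [[e^(−iθ/2), 0], [0, e^(iθ/2)]] with e^(±iθ/2) = cos(θ/2) ± i·sin(θ/2); θ = 7π/6, cos(θ/2) ≈ -0.258819, sin(θ/2) ≈ 0.965926.
With a = amp(|0⟩) = -0.8846 and b = amp(|1⟩) = 0.4663:
new amp(|0⟩) = (-0.258819 - 0.965926i)·a = (0.229 + 0.8545i)
new amp(|1⟩) = (-0.258819 + 0.965926i)·b = (-0.1207 + 0.4504i)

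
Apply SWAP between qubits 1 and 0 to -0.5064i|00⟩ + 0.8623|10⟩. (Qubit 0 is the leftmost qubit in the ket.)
-0.5064i|00⟩ + 0.8623|01⟩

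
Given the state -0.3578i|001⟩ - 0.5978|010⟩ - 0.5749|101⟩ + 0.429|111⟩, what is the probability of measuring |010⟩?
0.3574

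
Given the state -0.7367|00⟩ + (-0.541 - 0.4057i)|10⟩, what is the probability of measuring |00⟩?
0.5427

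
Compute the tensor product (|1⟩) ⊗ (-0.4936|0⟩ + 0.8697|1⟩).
-0.4936|10⟩ + 0.8697|11⟩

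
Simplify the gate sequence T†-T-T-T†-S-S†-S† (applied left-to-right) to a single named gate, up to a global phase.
S†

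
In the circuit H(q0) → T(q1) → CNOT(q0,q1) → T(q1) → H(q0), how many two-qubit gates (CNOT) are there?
1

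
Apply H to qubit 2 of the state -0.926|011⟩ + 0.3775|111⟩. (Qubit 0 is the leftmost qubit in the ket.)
-0.6548|010⟩ + 0.6548|011⟩ + 0.2669|110⟩ - 0.2669|111⟩

H on qubit 2 mixes each pair of kets that differ only in qubit 2: amplitudes (a, b) of (|…0…⟩, |…1…⟩) become ((a + b)/√2, (a − b)/√2). Kets absent from the input have amplitude 0.
(|010⟩, |011⟩): (a, b) = (0, -0.926) → (-0.6548, 0.6548)
(|110⟩, |111⟩): (a, b) = (0, 0.3775) → (0.2669, -0.2669)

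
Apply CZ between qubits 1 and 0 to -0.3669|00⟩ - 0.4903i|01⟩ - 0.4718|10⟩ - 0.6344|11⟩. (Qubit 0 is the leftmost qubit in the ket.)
-0.3669|00⟩ - 0.4903i|01⟩ - 0.4718|10⟩ + 0.6344|11⟩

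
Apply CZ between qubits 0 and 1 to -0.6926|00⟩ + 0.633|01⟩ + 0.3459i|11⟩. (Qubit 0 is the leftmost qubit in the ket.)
-0.6926|00⟩ + 0.633|01⟩ - 0.3459i|11⟩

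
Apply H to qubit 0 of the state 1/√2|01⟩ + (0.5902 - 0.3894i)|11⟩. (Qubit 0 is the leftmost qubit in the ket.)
(0.9173 - 0.2753i)|01⟩ + (0.08267 + 0.2753i)|11⟩

H on qubit 0 mixes each pair of kets that differ only in qubit 0: amplitudes (a, b) of (|…0…⟩, |…1…⟩) become ((a + b)/√2, (a − b)/√2). Kets absent from the input have amplitude 0.
(|01⟩, |11⟩): (a, b) = (1/√2, (0.5902 - 0.3894i)) → ((0.9173 - 0.2753i), (0.08267 + 0.2753i))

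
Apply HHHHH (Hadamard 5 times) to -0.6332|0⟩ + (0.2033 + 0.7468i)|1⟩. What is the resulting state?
(-0.304 + 0.5281i)|0⟩ + (-0.5915 - 0.5281i)|1⟩

H² = I, so H^5 = H: a single Hadamard. With (a, b) = (-0.6332, (0.2033 + 0.7468i)), H gives ((a + b)/√2, (a − b)/√2) = ((-0.304 + 0.5281i), (-0.5915 - 0.5281i)).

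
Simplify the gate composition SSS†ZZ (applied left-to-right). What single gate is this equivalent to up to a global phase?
S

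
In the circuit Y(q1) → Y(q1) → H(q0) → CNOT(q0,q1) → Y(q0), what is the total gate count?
5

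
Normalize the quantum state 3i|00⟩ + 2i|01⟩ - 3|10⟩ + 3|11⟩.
0.5388i|00⟩ + 0.3592i|01⟩ - 0.5388|10⟩ + 0.5388|11⟩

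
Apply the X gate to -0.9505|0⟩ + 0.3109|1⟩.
0.3109|0⟩ - 0.9505|1⟩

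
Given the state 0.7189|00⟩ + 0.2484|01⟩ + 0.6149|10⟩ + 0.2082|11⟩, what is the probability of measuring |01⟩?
0.0617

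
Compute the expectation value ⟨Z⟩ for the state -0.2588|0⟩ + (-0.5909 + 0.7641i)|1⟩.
-0.866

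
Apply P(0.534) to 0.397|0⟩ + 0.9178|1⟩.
0.397|0⟩ + (0.79 + 0.4671i)|1⟩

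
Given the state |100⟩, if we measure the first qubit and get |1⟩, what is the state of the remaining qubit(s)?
|00⟩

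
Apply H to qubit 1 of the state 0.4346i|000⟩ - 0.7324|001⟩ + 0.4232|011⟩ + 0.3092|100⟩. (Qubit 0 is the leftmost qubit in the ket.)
0.3073i|000⟩ - 0.2186|001⟩ + 0.3073i|010⟩ - 0.8171|011⟩ + 0.2186|100⟩ + 0.2186|110⟩

H on qubit 1 mixes each pair of kets that differ only in qubit 1: amplitudes (a, b) of (|…0…⟩, |…1…⟩) become ((a + b)/√2, (a − b)/√2). Kets absent from the input have amplitude 0.
(|000⟩, |010⟩): (a, b) = (0.4346i, 0) → (0.3073i, 0.3073i)
(|001⟩, |011⟩): (a, b) = (-0.7324, 0.4232) → (-0.2186, -0.8171)
(|100⟩, |110⟩): (a, b) = (0.3092, 0) → (0.2186, 0.2186)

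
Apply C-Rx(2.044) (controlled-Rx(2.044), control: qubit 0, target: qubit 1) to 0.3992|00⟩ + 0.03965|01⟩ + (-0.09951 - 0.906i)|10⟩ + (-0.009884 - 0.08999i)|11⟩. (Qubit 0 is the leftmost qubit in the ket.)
0.3992|00⟩ + 0.03965|01⟩ + (-0.1287 - 0.4642i)|10⟩ + (-0.7781 + 0.03795i)|11⟩

C-Rx(2.044) leaves the control-|0⟩ kets |00⟩, |01⟩ unchanged and applies Rx(2.044) to qubit 1 on the control-|1⟩ pair (|10⟩, |11⟩).
Rx(2.044) = [[cos(θ/2), −i·sin(θ/2)], [−i·sin(θ/2), cos(θ/2)]]; θ = 2.044, cos(θ/2) ≈ 0.521661, sin(θ/2) ≈ 0.853153.
With a = amp(|10⟩) = (-0.09951 - 0.906i) and b = amp(|11⟩) = (-0.009884 - 0.08999i):
new amp(|10⟩) = (0.521661)·a + (-0.853153i)·b = (-0.1287 - 0.4642i)
new amp(|11⟩) = (-0.853153i)·a + (0.521661)·b = (-0.7781 + 0.03795i)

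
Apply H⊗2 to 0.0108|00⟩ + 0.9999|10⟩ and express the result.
0.5054|00⟩ + 0.5054|01⟩ - 0.4946|10⟩ - 0.4946|11⟩

H⊗2 gives amp(|y⟩) = (1/2) Σ_x (−1)^(x·y) amp(|x⟩), where x·y is the number of positions in which both x and y have a 1.
|00⟩: (0.0108 + 0.9999)/2 = 0.5054
|01⟩: (0.0108 + 0.9999)/2 = 0.5054
|10⟩: (0.0108 - 0.9999)/2 = -0.4946
|11⟩: (0.0108 - 0.9999)/2 = -0.4946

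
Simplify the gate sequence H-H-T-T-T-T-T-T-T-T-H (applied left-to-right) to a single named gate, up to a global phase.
H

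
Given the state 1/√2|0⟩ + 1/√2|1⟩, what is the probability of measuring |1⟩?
1/2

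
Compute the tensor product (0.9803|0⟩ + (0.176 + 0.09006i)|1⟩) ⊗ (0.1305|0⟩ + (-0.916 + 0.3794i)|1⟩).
0.1279|00⟩ + (-0.898 + 0.3719i)|01⟩ + (0.02297 + 0.01175i)|10⟩ + (-0.1954 - 0.01572i)|11⟩

amp(|b₁b₂…⟩) = product of the factor amplitudes for bits b₁, b₂, …; only kets whose every factor amplitude is nonzero survive.
|00⟩: (0.9803)(0.1305) = 0.1279
|01⟩: (0.9803)(-0.916 + 0.3794i) = (-0.898 + 0.3719i)
|10⟩: (0.176 + 0.09006i)(0.1305) = (0.02297 + 0.01175i)
|11⟩: (0.176 + 0.09006i)(-0.916 + 0.3794i) = (-0.1954 - 0.01572i)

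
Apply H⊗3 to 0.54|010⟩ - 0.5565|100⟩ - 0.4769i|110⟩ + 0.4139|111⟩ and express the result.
(0.1405 - 0.1686i)|000⟩ + (-0.1522 - 0.1686i)|001⟩ + (-0.534 + 0.1686i)|010⟩ + (-0.2413 + 0.1686i)|011⟩ + (0.2413 + 0.1686i)|100⟩ + (0.534 + 0.1686i)|101⟩ + (0.1522 - 0.1686i)|110⟩ + (-0.1405 - 0.1686i)|111⟩

H⊗3 gives amp(|y⟩) = (1/2√2) Σ_x (−1)^(x·y) amp(|x⟩), where x·y is the number of positions in which both x and y have a 1.
|000⟩: (0.54 - 0.5565 - 0.4769i + 0.4139)/(2√2) = (0.1405 - 0.1686i)
|001⟩: (0.54 - 0.5565 - 0.4769i - 0.4139)/(2√2) = (-0.1522 - 0.1686i)
|010⟩: (-0.54 - 0.5565 + 0.4769i - 0.4139)/(2√2) = (-0.534 + 0.1686i)
|011⟩: (-0.54 - 0.5565 + 0.4769i + 0.4139)/(2√2) = (-0.2413 + 0.1686i)
|100⟩: (0.54 + 0.5565 + 0.4769i - 0.4139)/(2√2) = (0.2413 + 0.1686i)
|101⟩: (0.54 + 0.5565 + 0.4769i + 0.4139)/(2√2) = (0.534 + 0.1686i)
|110⟩: (-0.54 + 0.5565 - 0.4769i + 0.4139)/(2√2) = (0.1522 - 0.1686i)
|111⟩: (-0.54 + 0.5565 - 0.4769i - 0.4139)/(2√2) = (-0.1405 - 0.1686i)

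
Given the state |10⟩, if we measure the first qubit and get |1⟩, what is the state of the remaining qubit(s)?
|0⟩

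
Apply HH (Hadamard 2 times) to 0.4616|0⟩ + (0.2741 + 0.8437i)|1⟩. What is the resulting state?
0.4616|0⟩ + (0.2741 + 0.8437i)|1⟩

H² = I, so an even number of Hadamards cancels: H^2 = I and the state is unchanged.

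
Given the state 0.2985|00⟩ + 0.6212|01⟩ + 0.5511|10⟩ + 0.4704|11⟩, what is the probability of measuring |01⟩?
0.3859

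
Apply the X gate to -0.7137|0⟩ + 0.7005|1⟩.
0.7005|0⟩ - 0.7137|1⟩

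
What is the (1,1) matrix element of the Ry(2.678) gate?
0.2297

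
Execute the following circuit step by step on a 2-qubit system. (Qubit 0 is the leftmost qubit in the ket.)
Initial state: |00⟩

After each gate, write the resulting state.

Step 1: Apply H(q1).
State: 1/√2|00⟩ + 1/√2|01⟩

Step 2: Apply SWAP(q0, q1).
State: 1/√2|00⟩ + 1/√2|10⟩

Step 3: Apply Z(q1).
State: 1/√2|00⟩ + 1/√2|10⟩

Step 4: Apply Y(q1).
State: (1/√2)i|01⟩ + (1/√2)i|11⟩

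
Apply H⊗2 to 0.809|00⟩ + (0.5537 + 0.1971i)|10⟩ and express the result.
(0.6814 + 0.09855i)|00⟩ + (0.6814 + 0.09855i)|01⟩ + (0.1277 - 0.09855i)|10⟩ + (0.1277 - 0.09855i)|11⟩

H⊗2 gives amp(|y⟩) = (1/2) Σ_x (−1)^(x·y) amp(|x⟩), where x·y is the number of positions in which both x and y have a 1.
|00⟩: (0.809 + (0.5537 + 0.1971i))/2 = (0.6814 + 0.09855i)
|01⟩: (0.809 + (0.5537 + 0.1971i))/2 = (0.6814 + 0.09855i)
|10⟩: (0.809 - (0.5537 + 0.1971i))/2 = (0.1277 - 0.09855i)
|11⟩: (0.809 - (0.5537 + 0.1971i))/2 = (0.1277 - 0.09855i)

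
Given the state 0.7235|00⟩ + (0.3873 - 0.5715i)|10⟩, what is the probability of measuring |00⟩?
0.5235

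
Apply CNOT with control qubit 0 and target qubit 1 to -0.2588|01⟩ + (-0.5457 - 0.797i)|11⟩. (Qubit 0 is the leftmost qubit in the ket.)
-0.2588|01⟩ + (-0.5457 - 0.797i)|10⟩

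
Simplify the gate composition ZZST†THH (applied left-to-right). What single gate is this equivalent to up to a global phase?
S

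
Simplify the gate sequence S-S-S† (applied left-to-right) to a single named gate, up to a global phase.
S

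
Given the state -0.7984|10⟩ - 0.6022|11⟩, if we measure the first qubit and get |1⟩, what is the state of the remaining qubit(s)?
-0.7984|0⟩ - 0.6022|1⟩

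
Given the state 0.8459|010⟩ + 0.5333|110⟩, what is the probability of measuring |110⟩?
0.2844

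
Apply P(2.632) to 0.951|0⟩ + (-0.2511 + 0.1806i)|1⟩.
0.951|0⟩ + (0.1311 - 0.2801i)|1⟩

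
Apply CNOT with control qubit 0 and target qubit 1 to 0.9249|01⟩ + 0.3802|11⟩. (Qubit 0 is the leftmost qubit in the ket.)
0.9249|01⟩ + 0.3802|10⟩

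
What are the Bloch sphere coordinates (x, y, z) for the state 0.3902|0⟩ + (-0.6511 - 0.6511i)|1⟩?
(-0.5081, -0.5081, -0.6956)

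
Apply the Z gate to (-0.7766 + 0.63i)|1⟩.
(0.7766 - 0.63i)|1⟩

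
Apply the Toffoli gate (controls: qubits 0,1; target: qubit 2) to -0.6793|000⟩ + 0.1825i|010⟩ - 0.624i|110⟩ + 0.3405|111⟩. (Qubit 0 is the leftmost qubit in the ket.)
-0.6793|000⟩ + 0.1825i|010⟩ + 0.3405|110⟩ - 0.624i|111⟩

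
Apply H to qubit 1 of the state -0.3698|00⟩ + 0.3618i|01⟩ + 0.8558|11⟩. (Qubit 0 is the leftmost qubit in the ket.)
(-0.2615 + 0.2558i)|00⟩ + (-0.2615 - 0.2558i)|01⟩ + 0.6051|10⟩ - 0.6051|11⟩

H on qubit 1 mixes each pair of kets that differ only in qubit 1: amplitudes (a, b) of (|…0…⟩, |…1…⟩) become ((a + b)/√2, (a − b)/√2). Kets absent from the input have amplitude 0.
(|00⟩, |01⟩): (a, b) = (-0.3698, 0.3618i) → ((-0.2615 + 0.2558i), (-0.2615 - 0.2558i))
(|10⟩, |11⟩): (a, b) = (0, 0.8558) → (0.6051, -0.6051)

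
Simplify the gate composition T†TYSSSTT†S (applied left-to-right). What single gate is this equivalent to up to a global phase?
Y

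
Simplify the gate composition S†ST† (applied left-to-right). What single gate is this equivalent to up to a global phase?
T†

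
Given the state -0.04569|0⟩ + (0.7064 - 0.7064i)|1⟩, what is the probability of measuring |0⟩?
0.002088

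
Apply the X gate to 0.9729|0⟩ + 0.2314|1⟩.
0.2314|0⟩ + 0.9729|1⟩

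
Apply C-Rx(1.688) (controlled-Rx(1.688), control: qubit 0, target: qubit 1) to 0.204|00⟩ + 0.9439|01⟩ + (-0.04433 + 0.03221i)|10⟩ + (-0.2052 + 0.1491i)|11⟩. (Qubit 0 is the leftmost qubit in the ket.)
0.204|00⟩ + 0.9439|01⟩ + (0.08197 + 0.1748i)|10⟩ + (-0.1123 + 0.1322i)|11⟩

C-Rx(1.688) leaves the control-|0⟩ kets |00⟩, |01⟩ unchanged and applies Rx(1.688) to qubit 1 on the control-|1⟩ pair (|10⟩, |11⟩).
Rx(1.688) = [[cos(θ/2), −i·sin(θ/2)], [−i·sin(θ/2), cos(θ/2)]]; θ = 1.688, cos(θ/2) ≈ 0.664479, sin(θ/2) ≈ 0.747307.
With a = amp(|10⟩) = (-0.04433 + 0.03221i) and b = amp(|11⟩) = (-0.2052 + 0.1491i):
new amp(|10⟩) = (0.664479)·a + (-0.747307i)·b = (0.08197 + 0.1748i)
new amp(|11⟩) = (-0.747307i)·a + (0.664479)·b = (-0.1123 + 0.1322i)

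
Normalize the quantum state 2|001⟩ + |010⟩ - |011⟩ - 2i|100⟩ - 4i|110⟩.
0.3922|001⟩ + 0.1961|010⟩ - 0.1961|011⟩ - 0.3922i|100⟩ - 0.7845i|110⟩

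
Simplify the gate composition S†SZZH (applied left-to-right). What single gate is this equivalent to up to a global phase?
H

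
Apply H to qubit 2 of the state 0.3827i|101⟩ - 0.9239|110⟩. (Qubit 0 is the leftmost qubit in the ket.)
0.2706i|100⟩ - 0.2706i|101⟩ - 0.6533|110⟩ - 0.6533|111⟩

H on qubit 2 mixes each pair of kets that differ only in qubit 2: amplitudes (a, b) of (|…0…⟩, |…1…⟩) become ((a + b)/√2, (a − b)/√2). Kets absent from the input have amplitude 0.
(|100⟩, |101⟩): (a, b) = (0, 0.3827i) → (0.2706i, -0.2706i)
(|110⟩, |111⟩): (a, b) = (-0.9239, 0) → (-0.6533, -0.6533)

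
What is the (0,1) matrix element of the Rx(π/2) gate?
-(1/√2)i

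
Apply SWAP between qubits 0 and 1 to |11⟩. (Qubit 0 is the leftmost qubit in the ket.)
|11⟩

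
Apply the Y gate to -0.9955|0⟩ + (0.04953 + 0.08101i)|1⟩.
(0.08101 - 0.04953i)|0⟩ - 0.9955i|1⟩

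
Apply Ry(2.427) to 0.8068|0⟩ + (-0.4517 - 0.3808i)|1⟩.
(0.7053 + 0.3568i)|0⟩ + (0.5979 - 0.1332i)|1⟩

Ry(2.427) = [[cos(θ/2), −sin(θ/2)], [sin(θ/2), cos(θ/2)]]; θ = 2.427, cos(θ/2) ≈ 0.349743, sin(θ/2) ≈ 0.936846.
With a = amp(|0⟩) = 0.8068 and b = amp(|1⟩) = (-0.4517 - 0.3808i):
new amp(|0⟩) = (0.349743)·a + (-0.936846)·b = (0.7053 + 0.3568i)
new amp(|1⟩) = (0.936846)·a + (0.349743)·b = (0.5979 - 0.1332i)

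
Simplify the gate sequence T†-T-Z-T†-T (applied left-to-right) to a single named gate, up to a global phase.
Z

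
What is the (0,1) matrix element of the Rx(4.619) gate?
-0.7393i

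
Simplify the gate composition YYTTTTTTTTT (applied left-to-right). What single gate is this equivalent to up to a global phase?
T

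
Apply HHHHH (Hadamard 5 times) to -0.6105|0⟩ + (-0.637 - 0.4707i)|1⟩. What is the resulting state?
(-0.8821 - 0.3328i)|0⟩ + (0.01874 + 0.3328i)|1⟩

H² = I, so H^5 = H: a single Hadamard. With (a, b) = (-0.6105, (-0.637 - 0.4707i)), H gives ((a + b)/√2, (a − b)/√2) = ((-0.8821 - 0.3328i), (0.01874 + 0.3328i)).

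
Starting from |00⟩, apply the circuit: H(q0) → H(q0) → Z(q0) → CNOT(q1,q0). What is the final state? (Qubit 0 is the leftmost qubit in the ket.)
|00⟩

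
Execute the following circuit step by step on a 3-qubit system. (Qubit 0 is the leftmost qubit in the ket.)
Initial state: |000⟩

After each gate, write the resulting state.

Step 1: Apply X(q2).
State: |001⟩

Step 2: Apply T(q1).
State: |001⟩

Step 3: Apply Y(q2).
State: -i|000⟩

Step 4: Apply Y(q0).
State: |100⟩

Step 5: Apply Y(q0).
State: -i|000⟩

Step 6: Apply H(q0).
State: -(1/√2)i|000⟩ - (1/√2)i|100⟩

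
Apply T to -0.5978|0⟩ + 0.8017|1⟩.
-0.5978|0⟩ + (0.5669 + 0.5669i)|1⟩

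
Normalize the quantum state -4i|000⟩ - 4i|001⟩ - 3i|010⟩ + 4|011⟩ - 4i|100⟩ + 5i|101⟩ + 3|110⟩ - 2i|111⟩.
-0.3797i|000⟩ - 0.3797i|001⟩ - 0.2847i|010⟩ + 0.3797|011⟩ - 0.3797i|100⟩ + 0.4746i|101⟩ + 0.2847|110⟩ - 0.1898i|111⟩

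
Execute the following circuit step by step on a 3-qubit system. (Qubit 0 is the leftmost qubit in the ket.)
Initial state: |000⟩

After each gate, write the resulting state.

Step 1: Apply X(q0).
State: |100⟩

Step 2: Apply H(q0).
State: 1/√2|000⟩ - 1/√2|100⟩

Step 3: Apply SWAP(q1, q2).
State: 1/√2|000⟩ - 1/√2|100⟩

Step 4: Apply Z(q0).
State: 1/√2|000⟩ + 1/√2|100⟩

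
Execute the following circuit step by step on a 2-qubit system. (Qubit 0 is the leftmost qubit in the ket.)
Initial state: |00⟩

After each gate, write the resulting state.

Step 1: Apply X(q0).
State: |10⟩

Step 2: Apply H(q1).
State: 1/√2|10⟩ + 1/√2|11⟩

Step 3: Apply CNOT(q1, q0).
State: 1/√2|01⟩ + 1/√2|10⟩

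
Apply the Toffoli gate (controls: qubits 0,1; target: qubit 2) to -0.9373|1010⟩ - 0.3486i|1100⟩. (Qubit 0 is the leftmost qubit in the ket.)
-0.9373|1010⟩ - 0.3486i|1110⟩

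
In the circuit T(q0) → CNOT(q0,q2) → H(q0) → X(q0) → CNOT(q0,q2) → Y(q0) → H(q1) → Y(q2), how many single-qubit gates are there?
6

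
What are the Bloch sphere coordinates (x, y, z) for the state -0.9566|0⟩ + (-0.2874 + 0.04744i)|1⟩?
(0.5499, -0.09076, 0.8302)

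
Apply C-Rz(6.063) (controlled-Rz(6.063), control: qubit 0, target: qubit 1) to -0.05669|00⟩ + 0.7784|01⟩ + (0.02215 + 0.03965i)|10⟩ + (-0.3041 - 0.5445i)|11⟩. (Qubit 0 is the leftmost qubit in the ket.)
-0.05669|00⟩ + 0.7784|01⟩ + (-0.01766 - 0.04184i)|10⟩ + (0.3621 + 0.5078i)|11⟩

C-Rz(6.063) leaves the control-|0⟩ kets |00⟩, |01⟩ unchanged and applies Rz(6.063) to qubit 1 on the control-|1⟩ pair (|10⟩, |11⟩).
Rz(6.063) = [[e^(−iθ/2), 0], [0, e^(iθ/2)]] with e^(±iθ/2) = cos(θ/2) ± i·sin(θ/2); θ = 6.063, cos(θ/2) ≈ -0.993946, sin(θ/2) ≈ 0.10987.
With a = amp(|10⟩) = (0.02215 + 0.03965i) and b = amp(|11⟩) = (-0.3041 - 0.5445i):
new amp(|10⟩) = (-0.993946 - 0.10987i)·a = (-0.01766 - 0.04184i)
new amp(|11⟩) = (-0.993946 + 0.10987i)·b = (0.3621 + 0.5078i)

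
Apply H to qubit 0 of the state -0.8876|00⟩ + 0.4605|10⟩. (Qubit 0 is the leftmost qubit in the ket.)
-0.302|00⟩ - 0.9533|10⟩

H on qubit 0 mixes each pair of kets that differ only in qubit 0: amplitudes (a, b) of (|…0…⟩, |…1…⟩) become ((a + b)/√2, (a − b)/√2). Kets absent from the input have amplitude 0.
(|00⟩, |10⟩): (a, b) = (-0.8876, 0.4605) → (-0.302, -0.9533)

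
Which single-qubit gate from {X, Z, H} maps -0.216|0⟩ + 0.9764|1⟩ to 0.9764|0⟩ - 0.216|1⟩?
X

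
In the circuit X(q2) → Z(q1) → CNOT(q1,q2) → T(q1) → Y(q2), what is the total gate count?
5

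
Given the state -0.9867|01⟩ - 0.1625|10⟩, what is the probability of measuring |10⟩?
0.02641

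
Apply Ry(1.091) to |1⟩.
-0.5188|0⟩ + 0.8549|1⟩

Ry(1.091) = [[cos(θ/2), −sin(θ/2)], [sin(θ/2), cos(θ/2)]]; θ = 1.091, cos(θ/2) ≈ 0.854868, sin(θ/2) ≈ 0.518846.
With a = amp(|0⟩) = 0 and b = amp(|1⟩) = 1:
new amp(|0⟩) = (0.854868)·a + (-0.518846)·b = -0.5188
new amp(|1⟩) = (0.518846)·a + (0.854868)·b = 0.8549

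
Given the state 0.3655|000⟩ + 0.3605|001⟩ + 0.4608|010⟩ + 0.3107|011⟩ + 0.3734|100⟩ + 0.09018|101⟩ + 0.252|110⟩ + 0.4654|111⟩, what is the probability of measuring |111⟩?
0.2166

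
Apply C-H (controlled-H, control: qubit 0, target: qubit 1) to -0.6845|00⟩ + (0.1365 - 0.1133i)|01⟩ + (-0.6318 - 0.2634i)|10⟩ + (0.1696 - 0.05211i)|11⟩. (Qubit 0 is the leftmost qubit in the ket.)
-0.6845|00⟩ + (0.1365 - 0.1133i)|01⟩ + (-0.3268 - 0.2231i)|10⟩ + (-0.5667 - 0.1494i)|11⟩

C-H leaves the control-|0⟩ kets |00⟩, |01⟩ unchanged and applies H to qubit 1 on the control-|1⟩ pair (|10⟩, |11⟩).
H = [[1/√2, 1/√2], [1/√2, -1/√2]].
With a = amp(|10⟩) = (-0.6318 - 0.2634i) and b = amp(|11⟩) = (0.1696 - 0.05211i):
new amp(|10⟩) = (1/√2)·a + (1/√2)·b = (-0.3268 - 0.2231i)
new amp(|11⟩) = (1/√2)·a + (-1/√2)·b = (-0.5667 - 0.1494i)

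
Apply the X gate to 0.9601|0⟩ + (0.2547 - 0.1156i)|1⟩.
(0.2547 - 0.1156i)|0⟩ + 0.9601|1⟩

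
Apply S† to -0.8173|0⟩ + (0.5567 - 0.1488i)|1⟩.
-0.8173|0⟩ + (-0.1488 - 0.5567i)|1⟩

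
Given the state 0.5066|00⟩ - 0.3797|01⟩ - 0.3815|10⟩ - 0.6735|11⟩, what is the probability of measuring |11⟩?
0.4536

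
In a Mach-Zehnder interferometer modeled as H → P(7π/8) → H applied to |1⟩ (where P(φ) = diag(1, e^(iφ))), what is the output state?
(0.9619 - 0.1913i)|0⟩ + (0.03806 + 0.1913i)|1⟩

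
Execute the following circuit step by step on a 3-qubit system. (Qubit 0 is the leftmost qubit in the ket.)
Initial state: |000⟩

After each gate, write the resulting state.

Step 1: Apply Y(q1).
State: i|010⟩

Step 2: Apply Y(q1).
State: |000⟩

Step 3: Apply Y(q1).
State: i|010⟩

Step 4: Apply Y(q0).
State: -|110⟩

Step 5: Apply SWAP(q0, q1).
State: -|110⟩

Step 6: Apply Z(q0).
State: |110⟩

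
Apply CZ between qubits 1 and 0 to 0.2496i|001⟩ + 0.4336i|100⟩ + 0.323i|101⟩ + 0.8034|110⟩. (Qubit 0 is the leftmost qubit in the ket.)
0.2496i|001⟩ + 0.4336i|100⟩ + 0.323i|101⟩ - 0.8034|110⟩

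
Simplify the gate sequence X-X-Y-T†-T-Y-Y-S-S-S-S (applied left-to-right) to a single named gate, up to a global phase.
Y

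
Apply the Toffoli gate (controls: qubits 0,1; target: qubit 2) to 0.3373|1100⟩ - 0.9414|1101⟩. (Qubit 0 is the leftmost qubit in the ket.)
0.3373|1110⟩ - 0.9414|1111⟩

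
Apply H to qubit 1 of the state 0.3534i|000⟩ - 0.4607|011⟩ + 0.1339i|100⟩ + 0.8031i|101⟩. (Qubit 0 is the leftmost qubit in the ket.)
0.2499i|000⟩ - 0.3258|001⟩ + 0.2499i|010⟩ + 0.3258|011⟩ + 0.09468i|100⟩ + 0.5679i|101⟩ + 0.09468i|110⟩ + 0.5679i|111⟩

H on qubit 1 mixes each pair of kets that differ only in qubit 1: amplitudes (a, b) of (|…0…⟩, |…1…⟩) become ((a + b)/√2, (a − b)/√2). Kets absent from the input have amplitude 0.
(|000⟩, |010⟩): (a, b) = (0.3534i, 0) → (0.2499i, 0.2499i)
(|001⟩, |011⟩): (a, b) = (0, -0.4607) → (-0.3258, 0.3258)
(|100⟩, |110⟩): (a, b) = (0.1339i, 0) → (0.09468i, 0.09468i)
(|101⟩, |111⟩): (a, b) = (0.8031i, 0) → (0.5679i, 0.5679i)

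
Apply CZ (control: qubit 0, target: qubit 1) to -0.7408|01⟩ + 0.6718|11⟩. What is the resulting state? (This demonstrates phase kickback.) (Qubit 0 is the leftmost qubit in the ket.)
-0.7408|01⟩ - 0.6718|11⟩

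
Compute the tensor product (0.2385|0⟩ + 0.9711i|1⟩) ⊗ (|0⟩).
0.2385|00⟩ + 0.9711i|10⟩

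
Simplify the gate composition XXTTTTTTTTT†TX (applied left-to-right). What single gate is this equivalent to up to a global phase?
X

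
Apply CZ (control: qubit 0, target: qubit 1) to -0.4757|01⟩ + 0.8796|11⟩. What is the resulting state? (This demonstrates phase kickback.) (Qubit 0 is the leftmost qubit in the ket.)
-0.4757|01⟩ - 0.8796|11⟩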